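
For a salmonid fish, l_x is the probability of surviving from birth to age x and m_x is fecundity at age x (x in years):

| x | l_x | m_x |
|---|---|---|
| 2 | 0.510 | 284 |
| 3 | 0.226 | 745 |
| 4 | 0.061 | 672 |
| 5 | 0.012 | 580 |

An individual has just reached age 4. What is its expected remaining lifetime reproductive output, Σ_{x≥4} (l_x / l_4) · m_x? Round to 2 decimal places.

l_4 = 0.061. Conditional survival from age 4 to x is l_x / l_4.
  x=4: (0.061/0.061) × 672 = 672.0000
  x=5: (0.012/0.061) × 580 = 114.0984
Sum = 672.0000 + 114.0984 = 786.0984

786.10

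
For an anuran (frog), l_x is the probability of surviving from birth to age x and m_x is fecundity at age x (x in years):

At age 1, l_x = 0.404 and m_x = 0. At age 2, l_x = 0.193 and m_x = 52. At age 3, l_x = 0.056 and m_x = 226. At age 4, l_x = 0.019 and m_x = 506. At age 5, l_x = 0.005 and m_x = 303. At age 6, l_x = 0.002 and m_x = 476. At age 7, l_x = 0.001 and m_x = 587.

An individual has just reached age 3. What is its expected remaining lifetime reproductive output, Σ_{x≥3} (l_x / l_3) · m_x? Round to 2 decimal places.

l_3 = 0.056. Conditional survival from age 3 to x is l_x / l_3.
  x=3: (0.056/0.056) × 226 = 226.0000
  x=4: (0.019/0.056) × 506 = 171.6786
  x=5: (0.005/0.056) × 303 = 27.0536
  x=6: (0.002/0.056) × 476 = 17.0000
  x=7: (0.001/0.056) × 587 = 10.4821
Sum = 226.0000 + 171.6786 + 27.0536 + 17.0000 + 10.4821 = 452.2143

452.21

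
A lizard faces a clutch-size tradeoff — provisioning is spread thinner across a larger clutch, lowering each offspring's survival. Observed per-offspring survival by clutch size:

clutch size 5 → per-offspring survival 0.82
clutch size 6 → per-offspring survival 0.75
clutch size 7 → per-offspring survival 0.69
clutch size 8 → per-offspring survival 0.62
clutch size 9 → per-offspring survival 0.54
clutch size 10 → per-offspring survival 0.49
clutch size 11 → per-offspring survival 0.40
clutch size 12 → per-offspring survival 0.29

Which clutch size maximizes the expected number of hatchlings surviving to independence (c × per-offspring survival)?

8

Expected hatchlings surviving to independence = c × s(c):
  c=5: 5 × 0.82 = 4.100
  c=6: 6 × 0.75 = 4.500
  c=7: 7 × 0.69 = 4.830
  c=8: 8 × 0.62 = 4.960
  c=9: 9 × 0.54 = 4.860
  c=10: 10 × 0.49 = 4.900
  c=11: 11 × 0.40 = 4.400
  c=12: 12 × 0.29 = 3.480
Maximum at c = 8 (4.960 hatchlings surviving to independence).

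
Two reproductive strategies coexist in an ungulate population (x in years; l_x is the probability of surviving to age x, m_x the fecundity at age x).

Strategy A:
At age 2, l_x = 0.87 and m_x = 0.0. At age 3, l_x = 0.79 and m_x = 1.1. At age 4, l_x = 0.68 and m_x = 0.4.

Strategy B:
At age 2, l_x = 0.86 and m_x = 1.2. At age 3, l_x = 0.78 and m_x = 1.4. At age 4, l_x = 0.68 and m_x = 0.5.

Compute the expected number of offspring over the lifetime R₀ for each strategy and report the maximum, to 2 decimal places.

Strategy A: R₀ = 0.87×0.0 + 0.79×1.1 + 0.68×0.4 = 1.1410
Strategy B: R₀ = 0.86×1.2 + 0.78×1.4 + 0.68×0.5 = 2.4640
Highest R₀: strategy B with 2.4640.

2.46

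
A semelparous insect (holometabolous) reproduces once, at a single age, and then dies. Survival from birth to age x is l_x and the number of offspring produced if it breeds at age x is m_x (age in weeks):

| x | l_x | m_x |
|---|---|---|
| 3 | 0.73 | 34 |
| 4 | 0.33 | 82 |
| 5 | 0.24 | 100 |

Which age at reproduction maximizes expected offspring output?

Expected offspring if breeding at age x = l_x × m_x:
  age 3: 0.73 × 34 = 24.820
  age 4: 0.33 × 82 = 27.060
  age 5: 0.24 × 100 = 24.000
Maximum at age 4 (27.060).

4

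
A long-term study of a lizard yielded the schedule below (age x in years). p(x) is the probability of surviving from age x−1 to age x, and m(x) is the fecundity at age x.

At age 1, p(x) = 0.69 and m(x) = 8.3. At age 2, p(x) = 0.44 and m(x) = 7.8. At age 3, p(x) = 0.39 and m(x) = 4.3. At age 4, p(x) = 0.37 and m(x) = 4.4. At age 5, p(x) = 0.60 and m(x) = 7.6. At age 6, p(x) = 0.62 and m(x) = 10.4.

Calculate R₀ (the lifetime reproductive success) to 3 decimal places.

9.166

Survivorship from birth: l_x = p_1·p_2·…·p_x.
  l_1 = 0.69000
  l_2 = 0.30360
  l_3 = 0.11840
  l_4 = 0.04381
  l_5 = 0.02629
  l_6 = 0.01630
R₀ = Σ l_x m(x):
  age 1: 0.69000 × 8.3 = 5.7270
  age 2: 0.30360 × 7.8 = 2.3681
  age 3: 0.11840 × 4.3 = 0.5091
  age 4: 0.04381 × 4.4 = 0.1928
  age 5: 0.02629 × 7.6 = 0.1998
  age 6: 0.01630 × 10.4 = 0.1695
R₀ = 5.7270 + 2.3681 + 0.5091 + 0.1928 + 0.1998 + 0.1695 = 9.1663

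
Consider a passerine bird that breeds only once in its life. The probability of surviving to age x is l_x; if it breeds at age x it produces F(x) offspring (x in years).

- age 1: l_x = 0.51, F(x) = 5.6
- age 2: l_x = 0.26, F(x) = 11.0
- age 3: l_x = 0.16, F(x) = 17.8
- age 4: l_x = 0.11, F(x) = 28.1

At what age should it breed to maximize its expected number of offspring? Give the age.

4

Expected offspring if breeding at age x = l_x × F(x):
  age 1: 0.51 × 5.6 = 2.856
  age 2: 0.26 × 11.0 = 2.860
  age 3: 0.16 × 17.8 = 2.848
  age 4: 0.11 × 28.1 = 3.091
Maximum at age 4 (3.091).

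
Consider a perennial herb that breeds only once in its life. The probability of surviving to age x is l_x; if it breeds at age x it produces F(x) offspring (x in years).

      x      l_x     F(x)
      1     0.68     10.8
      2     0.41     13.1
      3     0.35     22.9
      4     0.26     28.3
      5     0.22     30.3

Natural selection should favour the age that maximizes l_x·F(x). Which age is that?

Expected offspring if breeding at age x = l_x × F(x):
  age 1: 0.68 × 10.8 = 7.344
  age 2: 0.41 × 13.1 = 5.371
  age 3: 0.35 × 22.9 = 8.015
  age 4: 0.26 × 28.3 = 7.358
  age 5: 0.22 × 30.3 = 6.666
Maximum at age 3 (8.015).

3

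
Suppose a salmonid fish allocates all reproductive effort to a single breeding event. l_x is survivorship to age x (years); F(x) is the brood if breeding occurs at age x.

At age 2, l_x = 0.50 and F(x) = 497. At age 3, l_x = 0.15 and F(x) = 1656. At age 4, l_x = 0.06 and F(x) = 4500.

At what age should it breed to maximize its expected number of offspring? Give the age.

Expected offspring if breeding at age x = l_x × F(x):
  age 2: 0.50 × 497 = 248.500
  age 3: 0.15 × 1656 = 248.400
  age 4: 0.06 × 4500 = 270.000
Maximum at age 4 (270.000).

4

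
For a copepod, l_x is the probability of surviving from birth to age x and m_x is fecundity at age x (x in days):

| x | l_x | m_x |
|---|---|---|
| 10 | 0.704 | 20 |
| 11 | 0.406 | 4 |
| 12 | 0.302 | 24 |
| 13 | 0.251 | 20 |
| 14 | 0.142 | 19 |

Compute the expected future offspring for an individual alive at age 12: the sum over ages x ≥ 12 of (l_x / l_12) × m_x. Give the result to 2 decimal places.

49.56

l_12 = 0.302. Conditional survival from age 12 to x is l_x / l_12.
  x=12: (0.302/0.302) × 24 = 24.0000
  x=13: (0.251/0.302) × 20 = 16.6225
  x=14: (0.142/0.302) × 19 = 8.9338
Sum = 24.0000 + 16.6225 + 8.9338 = 49.5563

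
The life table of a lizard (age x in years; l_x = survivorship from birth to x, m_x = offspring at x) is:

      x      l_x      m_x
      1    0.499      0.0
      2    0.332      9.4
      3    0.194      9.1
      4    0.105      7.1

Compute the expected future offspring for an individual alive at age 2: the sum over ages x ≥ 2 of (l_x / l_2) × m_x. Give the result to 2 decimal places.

l_2 = 0.332. Conditional survival from age 2 to x is l_x / l_2.
  x=2: (0.332/0.332) × 9.4 = 9.4000
  x=3: (0.194/0.332) × 9.1 = 5.3175
  x=4: (0.105/0.332) × 7.1 = 2.2455
Sum = 9.4000 + 5.3175 + 2.2455 = 16.9630

16.96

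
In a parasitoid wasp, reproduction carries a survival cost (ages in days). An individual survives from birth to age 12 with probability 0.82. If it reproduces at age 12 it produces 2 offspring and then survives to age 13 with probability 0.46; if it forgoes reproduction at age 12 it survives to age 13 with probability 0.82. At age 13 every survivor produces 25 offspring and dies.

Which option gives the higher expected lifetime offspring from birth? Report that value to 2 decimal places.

16.81

breed at age 12: R₀ = 0.82 × (2 + 0.46 × 25) = 0.82 × 13.5000 = 11.0700
delay to age 13: R₀ = 0.82 × (0.82 × 25) = 0.82 × 20.5000 = 16.8100
Higher: delay to age 13 (16.8100).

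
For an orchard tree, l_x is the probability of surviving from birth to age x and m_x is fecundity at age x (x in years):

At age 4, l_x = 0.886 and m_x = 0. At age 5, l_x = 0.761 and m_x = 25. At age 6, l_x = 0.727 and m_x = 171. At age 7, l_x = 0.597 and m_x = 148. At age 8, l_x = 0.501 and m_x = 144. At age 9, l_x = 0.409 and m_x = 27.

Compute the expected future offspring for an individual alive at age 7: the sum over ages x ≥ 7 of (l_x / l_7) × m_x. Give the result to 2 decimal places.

287.34

l_7 = 0.597. Conditional survival from age 7 to x is l_x / l_7.
  x=7: (0.597/0.597) × 148 = 148.0000
  x=8: (0.501/0.597) × 144 = 120.8442
  x=9: (0.409/0.597) × 27 = 18.4975
Sum = 148.0000 + 120.8442 + 18.4975 = 287.3417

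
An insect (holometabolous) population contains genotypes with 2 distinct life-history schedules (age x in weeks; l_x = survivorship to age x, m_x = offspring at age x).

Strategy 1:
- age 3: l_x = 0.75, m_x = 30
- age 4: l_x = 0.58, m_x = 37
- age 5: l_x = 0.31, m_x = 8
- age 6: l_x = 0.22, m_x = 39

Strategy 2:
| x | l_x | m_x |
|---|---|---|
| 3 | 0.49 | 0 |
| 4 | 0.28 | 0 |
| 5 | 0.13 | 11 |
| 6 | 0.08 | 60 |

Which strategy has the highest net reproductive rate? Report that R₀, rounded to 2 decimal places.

55.02

Strategy 1: R₀ = 0.75×30 + 0.58×37 + 0.31×8 + 0.22×39 = 55.0200
Strategy 2: R₀ = 0.49×0 + 0.28×0 + 0.13×11 + 0.08×60 = 6.2300
Highest R₀: strategy 1 with 55.0200.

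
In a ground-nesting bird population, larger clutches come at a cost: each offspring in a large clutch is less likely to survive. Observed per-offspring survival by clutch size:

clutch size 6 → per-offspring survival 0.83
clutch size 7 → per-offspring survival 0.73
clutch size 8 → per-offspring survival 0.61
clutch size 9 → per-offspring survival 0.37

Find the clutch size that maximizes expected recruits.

Expected recruits = c × s(c):
  c=6: 6 × 0.83 = 4.980
  c=7: 7 × 0.73 = 5.110
  c=8: 8 × 0.61 = 4.880
  c=9: 9 × 0.37 = 3.330
Maximum at c = 7 (5.110 recruits).

7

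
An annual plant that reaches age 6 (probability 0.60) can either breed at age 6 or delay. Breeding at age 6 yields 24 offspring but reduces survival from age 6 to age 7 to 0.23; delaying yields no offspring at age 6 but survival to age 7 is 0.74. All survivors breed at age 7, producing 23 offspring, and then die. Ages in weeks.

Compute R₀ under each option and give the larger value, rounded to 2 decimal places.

breed at age 6: R₀ = 0.60 × (24 + 0.23 × 23) = 0.60 × 29.2900 = 17.5740
delay to age 7: R₀ = 0.60 × (0.74 × 23) = 0.60 × 17.0200 = 10.2120
Higher: breed at age 6 (17.5740).

17.57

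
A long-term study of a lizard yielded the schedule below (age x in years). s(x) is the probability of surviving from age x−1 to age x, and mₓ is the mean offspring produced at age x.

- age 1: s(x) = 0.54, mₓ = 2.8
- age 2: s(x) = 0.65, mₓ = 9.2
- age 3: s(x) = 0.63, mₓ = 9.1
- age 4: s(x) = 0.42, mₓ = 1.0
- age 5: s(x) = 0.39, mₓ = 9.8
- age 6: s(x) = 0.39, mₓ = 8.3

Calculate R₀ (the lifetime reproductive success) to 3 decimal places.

Survivorship from birth: l_x = s_1·s_2·…·s_x.
  l_1 = 0.54000
  l_2 = 0.35100
  l_3 = 0.22113
  l_4 = 0.09287
  l_5 = 0.03622
  l_6 = 0.01413
R₀ = Σ l_x mₓ:
  age 1: 0.54000 × 2.8 = 1.5120
  age 2: 0.35100 × 9.2 = 3.2292
  age 3: 0.22113 × 9.1 = 2.0123
  age 4: 0.09287 × 1.0 = 0.0929
  age 5: 0.03622 × 9.8 = 0.3550
  age 6: 0.01413 × 8.3 = 0.1173
R₀ = 1.5120 + 3.2292 + 2.0123 + 0.0929 + 0.3550 + 0.1173 = 7.3186

7.319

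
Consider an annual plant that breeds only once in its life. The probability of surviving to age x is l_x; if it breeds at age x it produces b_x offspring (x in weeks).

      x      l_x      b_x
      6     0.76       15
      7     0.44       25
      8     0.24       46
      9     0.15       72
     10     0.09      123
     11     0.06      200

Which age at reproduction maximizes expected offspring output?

11

Expected offspring if breeding at age x = l_x × b_x:
  age 6: 0.76 × 15 = 11.400
  age 7: 0.44 × 25 = 11.000
  age 8: 0.24 × 46 = 11.040
  age 9: 0.15 × 72 = 10.800
  age 10: 0.09 × 123 = 11.070
  age 11: 0.06 × 200 = 12.000
Maximum at age 11 (12.000).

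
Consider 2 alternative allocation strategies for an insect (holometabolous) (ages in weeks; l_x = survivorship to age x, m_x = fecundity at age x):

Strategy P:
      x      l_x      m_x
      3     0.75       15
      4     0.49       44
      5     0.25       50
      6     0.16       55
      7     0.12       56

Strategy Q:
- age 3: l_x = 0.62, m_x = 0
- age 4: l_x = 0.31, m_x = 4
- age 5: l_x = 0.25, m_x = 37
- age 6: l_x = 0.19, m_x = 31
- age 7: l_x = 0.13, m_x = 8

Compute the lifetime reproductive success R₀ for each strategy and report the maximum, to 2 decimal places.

Strategy P: R₀ = 0.75×15 + 0.49×44 + 0.25×50 + 0.16×55 + 0.12×56 = 60.8300
Strategy Q: R₀ = 0.62×0 + 0.31×4 + 0.25×37 + 0.19×31 + 0.13×8 = 17.4200
Highest R₀: strategy P with 60.8300.

60.83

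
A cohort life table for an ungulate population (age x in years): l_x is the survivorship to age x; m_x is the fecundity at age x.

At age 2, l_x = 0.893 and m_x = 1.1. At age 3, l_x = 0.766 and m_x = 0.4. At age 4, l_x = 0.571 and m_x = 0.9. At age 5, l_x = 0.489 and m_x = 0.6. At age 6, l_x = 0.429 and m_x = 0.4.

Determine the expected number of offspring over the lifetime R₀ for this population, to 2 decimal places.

R₀ = Σ l_x m_x:
  age 2: 0.893 × 1.1 = 0.9823
  age 3: 0.766 × 0.4 = 0.3064
  age 4: 0.571 × 0.9 = 0.5139
  age 5: 0.489 × 0.6 = 0.2934
  age 6: 0.429 × 0.4 = 0.1716
R₀ = 0.9823 + 0.3064 + 0.5139 + 0.2934 + 0.1716 = 2.2676

2.27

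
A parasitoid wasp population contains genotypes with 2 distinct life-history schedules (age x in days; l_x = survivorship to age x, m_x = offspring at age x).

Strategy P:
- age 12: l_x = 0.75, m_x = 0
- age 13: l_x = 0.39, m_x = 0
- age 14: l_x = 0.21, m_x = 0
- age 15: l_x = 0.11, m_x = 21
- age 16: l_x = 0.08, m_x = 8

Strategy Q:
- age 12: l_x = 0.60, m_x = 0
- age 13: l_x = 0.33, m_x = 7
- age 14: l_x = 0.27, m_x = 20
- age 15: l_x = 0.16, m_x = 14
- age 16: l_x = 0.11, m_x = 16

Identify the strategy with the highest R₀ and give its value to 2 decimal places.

11.71

Strategy P: R₀ = 0.75×0 + 0.39×0 + 0.21×0 + 0.11×21 + 0.08×8 = 2.9500
Strategy Q: R₀ = 0.60×0 + 0.33×7 + 0.27×20 + 0.16×14 + 0.11×16 = 11.7100
Highest R₀: strategy Q with 11.7100.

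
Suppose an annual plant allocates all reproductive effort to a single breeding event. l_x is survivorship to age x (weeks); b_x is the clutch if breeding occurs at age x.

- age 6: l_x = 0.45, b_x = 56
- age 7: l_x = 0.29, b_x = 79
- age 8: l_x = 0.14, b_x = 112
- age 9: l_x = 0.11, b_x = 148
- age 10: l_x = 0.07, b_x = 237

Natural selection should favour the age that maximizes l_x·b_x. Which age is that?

6

Expected offspring if breeding at age x = l_x × b_x:
  age 6: 0.45 × 56 = 25.200
  age 7: 0.29 × 79 = 22.910
  age 8: 0.14 × 112 = 15.680
  age 9: 0.11 × 148 = 16.280
  age 10: 0.07 × 237 = 16.590
Maximum at age 6 (25.200).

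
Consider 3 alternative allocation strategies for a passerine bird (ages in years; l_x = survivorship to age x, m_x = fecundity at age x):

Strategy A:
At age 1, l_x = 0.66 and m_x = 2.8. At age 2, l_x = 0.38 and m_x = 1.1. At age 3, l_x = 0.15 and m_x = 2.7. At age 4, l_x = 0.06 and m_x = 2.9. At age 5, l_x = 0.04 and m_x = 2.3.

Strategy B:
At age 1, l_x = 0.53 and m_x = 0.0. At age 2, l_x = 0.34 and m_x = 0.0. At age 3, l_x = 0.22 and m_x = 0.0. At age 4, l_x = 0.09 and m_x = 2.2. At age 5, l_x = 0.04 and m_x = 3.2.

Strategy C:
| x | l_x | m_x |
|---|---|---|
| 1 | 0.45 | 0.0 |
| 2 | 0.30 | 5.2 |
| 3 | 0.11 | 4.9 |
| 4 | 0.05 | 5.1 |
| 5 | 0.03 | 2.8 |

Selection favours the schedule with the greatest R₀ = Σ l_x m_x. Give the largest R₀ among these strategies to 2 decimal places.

Strategy A: R₀ = 0.66×2.8 + 0.38×1.1 + 0.15×2.7 + 0.06×2.9 + 0.04×2.3 = 2.9370
Strategy B: R₀ = 0.53×0.0 + 0.34×0.0 + 0.22×0.0 + 0.09×2.2 + 0.04×3.2 = 0.3260
Strategy C: R₀ = 0.45×0.0 + 0.30×5.2 + 0.11×4.9 + 0.05×5.1 + 0.03×2.8 = 2.4380
Highest R₀: strategy A with 2.9370.

2.94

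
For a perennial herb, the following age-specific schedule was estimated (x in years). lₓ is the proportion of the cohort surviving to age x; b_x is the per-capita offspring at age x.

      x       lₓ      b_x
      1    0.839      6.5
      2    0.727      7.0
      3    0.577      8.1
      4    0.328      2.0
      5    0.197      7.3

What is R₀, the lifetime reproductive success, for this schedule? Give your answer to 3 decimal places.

R₀ = Σ lₓ b_x:
  age 1: 0.839 × 6.5 = 5.4535
  age 2: 0.727 × 7.0 = 5.0890
  age 3: 0.577 × 8.1 = 4.6737
  age 4: 0.328 × 2.0 = 0.6560
  age 5: 0.197 × 7.3 = 1.4381
R₀ = 5.4535 + 5.0890 + 4.6737 + 0.6560 + 1.4381 = 17.3103

17.310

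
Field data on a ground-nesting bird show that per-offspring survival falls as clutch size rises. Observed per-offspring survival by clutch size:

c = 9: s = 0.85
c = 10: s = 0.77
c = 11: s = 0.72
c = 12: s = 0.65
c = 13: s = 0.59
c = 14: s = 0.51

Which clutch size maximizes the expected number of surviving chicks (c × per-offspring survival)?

Expected surviving chicks = c × s(c):
  c=9: 9 × 0.85 = 7.650
  c=10: 10 × 0.77 = 7.700
  c=11: 11 × 0.72 = 7.920
  c=12: 12 × 0.65 = 7.800
  c=13: 13 × 0.59 = 7.670
  c=14: 14 × 0.51 = 7.140
Maximum at c = 11 (7.920 surviving chicks).

11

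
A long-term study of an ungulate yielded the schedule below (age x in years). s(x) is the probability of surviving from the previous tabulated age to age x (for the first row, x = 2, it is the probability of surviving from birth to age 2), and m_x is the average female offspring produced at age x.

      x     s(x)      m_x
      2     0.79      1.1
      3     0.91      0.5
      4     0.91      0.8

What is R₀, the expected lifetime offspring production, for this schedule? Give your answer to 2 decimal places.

1.75

Survivorship from birth: l_x = s_2·s_3·…·s_x.
  l_2 = 0.79000
  l_3 = 0.71890
  l_4 = 0.65420
R₀ = Σ l_x m_x:
  age 2: 0.79000 × 1.1 = 0.8690
  age 3: 0.71890 × 0.5 = 0.3594
  age 4: 0.65420 × 0.8 = 0.5234
R₀ = 0.8690 + 0.3594 + 0.5234 = 1.7518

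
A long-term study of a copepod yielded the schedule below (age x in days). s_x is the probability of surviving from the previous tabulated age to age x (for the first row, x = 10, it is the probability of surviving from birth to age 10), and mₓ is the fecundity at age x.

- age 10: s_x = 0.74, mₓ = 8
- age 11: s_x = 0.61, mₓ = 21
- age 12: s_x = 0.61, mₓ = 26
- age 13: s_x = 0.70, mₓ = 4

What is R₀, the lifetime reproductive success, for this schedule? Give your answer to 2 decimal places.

Survivorship from birth: l_x = s_10·s_11·…·s_x.
  l_10 = 0.74000
  l_11 = 0.45140
  l_12 = 0.27535
  l_13 = 0.19275
R₀ = Σ l_x mₓ:
  age 10: 0.74000 × 8 = 5.9200
  age 11: 0.45140 × 21 = 9.4794
  age 12: 0.27535 × 26 = 7.1591
  age 13: 0.19275 × 4 = 0.7710
R₀ = 5.9200 + 9.4794 + 7.1591 + 0.7710 = 23.3295

23.33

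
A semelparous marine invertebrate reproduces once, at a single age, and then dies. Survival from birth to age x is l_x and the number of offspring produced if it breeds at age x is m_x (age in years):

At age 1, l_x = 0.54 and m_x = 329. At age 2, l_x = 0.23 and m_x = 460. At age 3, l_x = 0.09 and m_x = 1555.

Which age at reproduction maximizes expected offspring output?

1

Expected offspring if breeding at age x = l_x × m_x:
  age 1: 0.54 × 329 = 177.660
  age 2: 0.23 × 460 = 105.800
  age 3: 0.09 × 1555 = 139.950
Maximum at age 1 (177.660).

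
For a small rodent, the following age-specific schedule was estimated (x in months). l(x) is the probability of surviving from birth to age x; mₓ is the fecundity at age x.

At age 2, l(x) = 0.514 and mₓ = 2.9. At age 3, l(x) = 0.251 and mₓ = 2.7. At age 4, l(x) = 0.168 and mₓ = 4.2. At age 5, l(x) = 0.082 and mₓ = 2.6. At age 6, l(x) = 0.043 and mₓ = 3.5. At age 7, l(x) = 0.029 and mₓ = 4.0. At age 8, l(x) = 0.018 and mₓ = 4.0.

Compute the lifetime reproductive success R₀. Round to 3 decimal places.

3.426

R₀ = Σ l(x) mₓ:
  age 2: 0.514 × 2.9 = 1.4906
  age 3: 0.251 × 2.7 = 0.6777
  age 4: 0.168 × 4.2 = 0.7056
  age 5: 0.082 × 2.6 = 0.2132
  age 6: 0.043 × 3.5 = 0.1505
  age 7: 0.029 × 4.0 = 0.1160
  age 8: 0.018 × 4.0 = 0.0720
R₀ = 1.4906 + 0.6777 + 0.7056 + 0.2132 + 0.1505 + 0.1160 + 0.0720 = 3.4256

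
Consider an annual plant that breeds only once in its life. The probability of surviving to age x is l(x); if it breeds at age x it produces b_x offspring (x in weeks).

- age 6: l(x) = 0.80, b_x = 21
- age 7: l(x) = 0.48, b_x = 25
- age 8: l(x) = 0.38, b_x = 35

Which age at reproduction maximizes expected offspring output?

Expected offspring if breeding at age x = l(x) × b_x:
  age 6: 0.80 × 21 = 16.800
  age 7: 0.48 × 25 = 12.000
  age 8: 0.38 × 35 = 13.300
Maximum at age 6 (16.800).

6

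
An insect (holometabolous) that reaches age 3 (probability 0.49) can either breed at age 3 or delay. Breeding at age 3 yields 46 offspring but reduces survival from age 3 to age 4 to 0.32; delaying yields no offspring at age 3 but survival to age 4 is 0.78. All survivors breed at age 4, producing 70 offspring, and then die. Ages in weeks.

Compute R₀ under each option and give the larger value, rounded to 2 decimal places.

33.52

breed at age 3: R₀ = 0.49 × (46 + 0.32 × 70) = 0.49 × 68.4000 = 33.5160
delay to age 4: R₀ = 0.49 × (0.78 × 70) = 0.49 × 54.6000 = 26.7540
Higher: breed at age 3 (33.5160).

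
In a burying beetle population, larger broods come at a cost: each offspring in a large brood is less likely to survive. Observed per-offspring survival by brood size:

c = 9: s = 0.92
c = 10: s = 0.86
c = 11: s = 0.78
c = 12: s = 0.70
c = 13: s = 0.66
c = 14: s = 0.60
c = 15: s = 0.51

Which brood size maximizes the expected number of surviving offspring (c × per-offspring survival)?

Expected surviving offspring = c × s(c):
  c=9: 9 × 0.92 = 8.280
  c=10: 10 × 0.86 = 8.600
  c=11: 11 × 0.78 = 8.580
  c=12: 12 × 0.70 = 8.400
  c=13: 13 × 0.66 = 8.580
  c=14: 14 × 0.60 = 8.400
  c=15: 15 × 0.51 = 7.650
Maximum at c = 10 (8.600 surviving offspring).

10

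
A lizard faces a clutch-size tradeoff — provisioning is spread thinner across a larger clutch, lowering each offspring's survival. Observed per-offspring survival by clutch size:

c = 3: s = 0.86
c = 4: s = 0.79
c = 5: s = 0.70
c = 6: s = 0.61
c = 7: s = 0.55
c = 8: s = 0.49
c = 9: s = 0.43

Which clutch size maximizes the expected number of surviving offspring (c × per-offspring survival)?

8

Expected surviving offspring = c × s(c):
  c=3: 3 × 0.86 = 2.580
  c=4: 4 × 0.79 = 3.160
  c=5: 5 × 0.70 = 3.500
  c=6: 6 × 0.61 = 3.660
  c=7: 7 × 0.55 = 3.850
  c=8: 8 × 0.49 = 3.920
  c=9: 9 × 0.43 = 3.870
Maximum at c = 8 (3.920 surviving offspring).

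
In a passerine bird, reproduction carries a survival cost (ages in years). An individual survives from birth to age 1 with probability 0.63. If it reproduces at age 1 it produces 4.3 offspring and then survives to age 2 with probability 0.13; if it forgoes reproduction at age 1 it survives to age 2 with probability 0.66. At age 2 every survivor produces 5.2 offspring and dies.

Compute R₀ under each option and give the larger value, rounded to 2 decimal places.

breed at age 1: R₀ = 0.63 × (4.3 + 0.13 × 5.2) = 0.63 × 4.9760 = 3.1349
delay to age 2: R₀ = 0.63 × (0.66 × 5.2) = 0.63 × 3.4320 = 2.1622
Higher: breed at age 1 (3.1349).

3.13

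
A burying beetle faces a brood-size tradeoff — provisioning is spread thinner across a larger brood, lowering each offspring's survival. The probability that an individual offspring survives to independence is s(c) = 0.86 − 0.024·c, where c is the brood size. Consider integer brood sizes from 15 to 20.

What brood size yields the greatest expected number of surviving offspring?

18

Expected surviving offspring = c × s(c):
  c=15: 15 × 0.500 = 7.500
  c=16: 16 × 0.476 = 7.616
  c=17: 17 × 0.452 = 7.684
  c=18: 18 × 0.428 = 7.704
  c=19: 19 × 0.404 = 7.676
  c=20: 20 × 0.380 = 7.600
Maximum at c = 18 (7.704 surviving offspring).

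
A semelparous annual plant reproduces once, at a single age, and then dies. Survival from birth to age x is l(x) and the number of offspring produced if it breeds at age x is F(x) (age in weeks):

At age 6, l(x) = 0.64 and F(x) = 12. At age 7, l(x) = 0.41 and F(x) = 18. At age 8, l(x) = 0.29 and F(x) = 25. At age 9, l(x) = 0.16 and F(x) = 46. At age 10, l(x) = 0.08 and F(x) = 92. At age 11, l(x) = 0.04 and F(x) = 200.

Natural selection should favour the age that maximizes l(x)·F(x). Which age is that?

Expected offspring if breeding at age x = l(x) × F(x):
  age 6: 0.64 × 12 = 7.680
  age 7: 0.41 × 18 = 7.380
  age 8: 0.29 × 25 = 7.250
  age 9: 0.16 × 46 = 7.360
  age 10: 0.08 × 92 = 7.360
  age 11: 0.04 × 200 = 8.000
Maximum at age 11 (8.000).

11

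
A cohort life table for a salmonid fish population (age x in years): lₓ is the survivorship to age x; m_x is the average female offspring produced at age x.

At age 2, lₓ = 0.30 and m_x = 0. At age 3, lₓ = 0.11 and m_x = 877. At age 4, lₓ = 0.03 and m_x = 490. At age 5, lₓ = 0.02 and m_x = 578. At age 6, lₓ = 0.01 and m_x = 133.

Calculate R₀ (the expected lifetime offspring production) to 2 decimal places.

124.06

R₀ = Σ lₓ m_x:
  age 2: 0.30 × 0 = 0.0000
  age 3: 0.11 × 877 = 96.4700
  age 4: 0.03 × 490 = 14.7000
  age 5: 0.02 × 578 = 11.5600
  age 6: 0.01 × 133 = 1.3300
R₀ = 0.0000 + 96.4700 + 14.7000 + 11.5600 + 1.3300 = 124.0600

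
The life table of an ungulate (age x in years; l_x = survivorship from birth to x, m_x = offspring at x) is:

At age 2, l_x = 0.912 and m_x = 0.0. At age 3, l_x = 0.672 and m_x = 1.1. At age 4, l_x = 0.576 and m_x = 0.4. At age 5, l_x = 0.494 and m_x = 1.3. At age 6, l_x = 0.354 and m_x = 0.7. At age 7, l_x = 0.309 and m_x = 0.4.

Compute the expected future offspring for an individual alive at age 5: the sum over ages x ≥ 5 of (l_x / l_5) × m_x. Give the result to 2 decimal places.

2.05

l_5 = 0.494. Conditional survival from age 5 to x is l_x / l_5.
  x=5: (0.494/0.494) × 1.3 = 1.3000
  x=6: (0.354/0.494) × 0.7 = 0.5016
  x=7: (0.309/0.494) × 0.4 = 0.2502
Sum = 1.3000 + 0.5016 + 0.2502 = 2.0518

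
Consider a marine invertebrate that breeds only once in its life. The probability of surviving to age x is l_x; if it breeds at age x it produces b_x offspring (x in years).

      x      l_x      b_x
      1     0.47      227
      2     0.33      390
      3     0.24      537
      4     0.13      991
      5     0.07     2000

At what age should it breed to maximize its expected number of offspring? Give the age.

5

Expected offspring if breeding at age x = l_x × b_x:
  age 1: 0.47 × 227 = 106.690
  age 2: 0.33 × 390 = 128.700
  age 3: 0.24 × 537 = 128.880
  age 4: 0.13 × 991 = 128.830
  age 5: 0.07 × 2000 = 140.000
Maximum at age 5 (140.000).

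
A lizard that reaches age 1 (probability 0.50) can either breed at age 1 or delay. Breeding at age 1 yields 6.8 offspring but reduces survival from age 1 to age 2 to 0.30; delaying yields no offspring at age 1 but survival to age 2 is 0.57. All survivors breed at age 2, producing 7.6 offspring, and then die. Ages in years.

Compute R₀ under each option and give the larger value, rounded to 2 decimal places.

breed at age 1: R₀ = 0.50 × (6.8 + 0.30 × 7.6) = 0.50 × 9.0800 = 4.5400
delay to age 2: R₀ = 0.50 × (0.57 × 7.6) = 0.50 × 4.3320 = 2.1660
Higher: breed at age 1 (4.5400).

4.54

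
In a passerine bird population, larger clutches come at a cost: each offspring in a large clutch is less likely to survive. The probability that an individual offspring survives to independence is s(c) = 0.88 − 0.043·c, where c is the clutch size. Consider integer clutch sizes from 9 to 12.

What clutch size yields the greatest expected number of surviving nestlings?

Expected surviving nestlings = c × s(c):
  c=9: 9 × 0.493 = 4.437
  c=10: 10 × 0.450 = 4.500
  c=11: 11 × 0.407 = 4.477
  c=12: 12 × 0.364 = 4.368
Maximum at c = 10 (4.500 surviving nestlings).

10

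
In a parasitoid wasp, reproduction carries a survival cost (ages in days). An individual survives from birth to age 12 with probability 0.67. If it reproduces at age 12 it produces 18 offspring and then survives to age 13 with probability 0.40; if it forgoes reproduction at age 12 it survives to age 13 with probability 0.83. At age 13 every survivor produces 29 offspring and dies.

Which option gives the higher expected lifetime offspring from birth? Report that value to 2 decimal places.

19.83

breed at age 12: R₀ = 0.67 × (18 + 0.40 × 29) = 0.67 × 29.6000 = 19.8320
delay to age 13: R₀ = 0.67 × (0.83 × 29) = 0.67 × 24.0700 = 16.1269
Higher: breed at age 12 (19.8320).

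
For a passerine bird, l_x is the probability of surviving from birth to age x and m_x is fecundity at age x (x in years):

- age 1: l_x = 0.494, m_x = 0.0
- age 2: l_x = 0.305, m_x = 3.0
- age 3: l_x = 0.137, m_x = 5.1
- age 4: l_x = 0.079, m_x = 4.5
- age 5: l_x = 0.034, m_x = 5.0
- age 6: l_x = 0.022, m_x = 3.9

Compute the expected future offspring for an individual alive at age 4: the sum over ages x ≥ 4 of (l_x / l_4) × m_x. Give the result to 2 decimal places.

l_4 = 0.079. Conditional survival from age 4 to x is l_x / l_4.
  x=4: (0.079/0.079) × 4.5 = 4.5000
  x=5: (0.034/0.079) × 5.0 = 2.1519
  x=6: (0.022/0.079) × 3.9 = 1.0861
Sum = 4.5000 + 2.1519 + 1.0861 = 7.7380

7.74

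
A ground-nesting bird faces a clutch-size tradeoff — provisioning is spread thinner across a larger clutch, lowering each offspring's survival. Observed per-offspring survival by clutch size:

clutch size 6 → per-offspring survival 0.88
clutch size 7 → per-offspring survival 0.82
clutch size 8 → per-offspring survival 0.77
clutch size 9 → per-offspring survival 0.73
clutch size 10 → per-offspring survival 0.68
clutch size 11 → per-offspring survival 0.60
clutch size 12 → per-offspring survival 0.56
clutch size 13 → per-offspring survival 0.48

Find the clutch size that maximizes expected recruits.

10

Expected recruits = c × s(c):
  c=6: 6 × 0.88 = 5.280
  c=7: 7 × 0.82 = 5.740
  c=8: 8 × 0.77 = 6.160
  c=9: 9 × 0.73 = 6.570
  c=10: 10 × 0.68 = 6.800
  c=11: 11 × 0.60 = 6.600
  c=12: 12 × 0.56 = 6.720
  c=13: 13 × 0.48 = 6.240
Maximum at c = 10 (6.800 recruits).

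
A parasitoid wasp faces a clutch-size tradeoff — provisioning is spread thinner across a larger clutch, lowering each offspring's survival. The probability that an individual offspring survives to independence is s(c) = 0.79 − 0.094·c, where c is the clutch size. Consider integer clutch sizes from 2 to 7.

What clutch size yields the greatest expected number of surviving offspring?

Expected surviving offspring = c × s(c):
  c=2: 2 × 0.602 = 1.204
  c=3: 3 × 0.508 = 1.524
  c=4: 4 × 0.414 = 1.656
  c=5: 5 × 0.320 = 1.600
  c=6: 6 × 0.226 = 1.356
  c=7: 7 × 0.132 = 0.924
Maximum at c = 4 (1.656 surviving offspring).

4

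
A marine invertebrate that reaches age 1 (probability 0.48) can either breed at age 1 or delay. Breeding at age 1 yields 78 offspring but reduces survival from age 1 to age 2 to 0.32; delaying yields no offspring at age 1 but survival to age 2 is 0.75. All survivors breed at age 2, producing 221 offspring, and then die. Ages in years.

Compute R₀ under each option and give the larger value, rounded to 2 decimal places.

79.56

breed at age 1: R₀ = 0.48 × (78 + 0.32 × 221) = 0.48 × 148.7200 = 71.3856
delay to age 2: R₀ = 0.48 × (0.75 × 221) = 0.48 × 165.7500 = 79.5600
Higher: delay to age 2 (79.5600).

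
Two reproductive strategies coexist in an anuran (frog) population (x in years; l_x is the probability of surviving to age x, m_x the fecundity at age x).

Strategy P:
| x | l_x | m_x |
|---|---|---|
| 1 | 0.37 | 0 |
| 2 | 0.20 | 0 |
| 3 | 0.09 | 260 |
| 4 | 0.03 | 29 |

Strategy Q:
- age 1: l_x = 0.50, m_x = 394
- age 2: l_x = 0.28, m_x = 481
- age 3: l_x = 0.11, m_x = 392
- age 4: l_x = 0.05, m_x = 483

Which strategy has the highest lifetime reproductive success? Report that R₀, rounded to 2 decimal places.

Strategy P: R₀ = 0.37×0 + 0.20×0 + 0.09×260 + 0.03×29 = 24.2700
Strategy Q: R₀ = 0.50×394 + 0.28×481 + 0.11×392 + 0.05×483 = 398.9500
Highest R₀: strategy Q with 398.9500.

398.95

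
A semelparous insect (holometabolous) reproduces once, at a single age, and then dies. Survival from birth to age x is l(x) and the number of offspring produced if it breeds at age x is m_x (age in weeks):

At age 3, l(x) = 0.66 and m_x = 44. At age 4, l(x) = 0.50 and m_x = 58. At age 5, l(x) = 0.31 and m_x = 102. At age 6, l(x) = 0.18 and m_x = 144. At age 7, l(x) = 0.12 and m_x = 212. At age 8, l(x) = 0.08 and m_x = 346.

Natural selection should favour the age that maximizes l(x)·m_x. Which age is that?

Expected offspring if breeding at age x = l(x) × m_x:
  age 3: 0.66 × 44 = 29.040
  age 4: 0.50 × 58 = 29.000
  age 5: 0.31 × 102 = 31.620
  age 6: 0.18 × 144 = 25.920
  age 7: 0.12 × 212 = 25.440
  age 8: 0.08 × 346 = 27.680
Maximum at age 5 (31.620).

5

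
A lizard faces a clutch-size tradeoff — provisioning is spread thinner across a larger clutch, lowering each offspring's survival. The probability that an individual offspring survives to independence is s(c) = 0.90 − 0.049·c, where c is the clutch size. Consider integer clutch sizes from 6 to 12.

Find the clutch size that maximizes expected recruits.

9

Expected recruits = c × s(c):
  c=6: 6 × 0.606 = 3.636
  c=7: 7 × 0.557 = 3.899
  c=8: 8 × 0.508 = 4.064
  c=9: 9 × 0.459 = 4.131
  c=10: 10 × 0.410 = 4.100
  c=11: 11 × 0.361 = 3.971
  c=12: 12 × 0.312 = 3.744
Maximum at c = 9 (4.131 recruits).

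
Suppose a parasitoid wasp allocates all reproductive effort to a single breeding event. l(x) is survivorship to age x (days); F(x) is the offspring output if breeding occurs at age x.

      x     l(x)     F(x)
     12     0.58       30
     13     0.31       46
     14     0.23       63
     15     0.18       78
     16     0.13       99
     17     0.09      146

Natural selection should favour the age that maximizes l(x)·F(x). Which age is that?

12

Expected offspring if breeding at age x = l(x) × F(x):
  age 12: 0.58 × 30 = 17.400
  age 13: 0.31 × 46 = 14.260
  age 14: 0.23 × 63 = 14.490
  age 15: 0.18 × 78 = 14.040
  age 16: 0.13 × 99 = 12.870
  age 17: 0.09 × 146 = 13.140
Maximum at age 12 (17.400).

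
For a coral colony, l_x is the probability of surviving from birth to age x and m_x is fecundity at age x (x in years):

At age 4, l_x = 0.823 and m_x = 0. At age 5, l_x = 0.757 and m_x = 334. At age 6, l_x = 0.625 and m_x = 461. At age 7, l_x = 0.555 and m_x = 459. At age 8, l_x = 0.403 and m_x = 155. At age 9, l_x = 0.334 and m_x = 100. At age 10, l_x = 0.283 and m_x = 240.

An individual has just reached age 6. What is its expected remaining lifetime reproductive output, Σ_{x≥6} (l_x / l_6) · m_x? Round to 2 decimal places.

1130.65

l_6 = 0.625. Conditional survival from age 6 to x is l_x / l_6.
  x=6: (0.625/0.625) × 461 = 461.0000
  x=7: (0.555/0.625) × 459 = 407.5920
  x=8: (0.403/0.625) × 155 = 99.9440
  x=9: (0.334/0.625) × 100 = 53.4400
  x=10: (0.283/0.625) × 240 = 108.6720
Sum = 461.0000 + 407.5920 + 99.9440 + 53.4400 + 108.6720 = 1130.6480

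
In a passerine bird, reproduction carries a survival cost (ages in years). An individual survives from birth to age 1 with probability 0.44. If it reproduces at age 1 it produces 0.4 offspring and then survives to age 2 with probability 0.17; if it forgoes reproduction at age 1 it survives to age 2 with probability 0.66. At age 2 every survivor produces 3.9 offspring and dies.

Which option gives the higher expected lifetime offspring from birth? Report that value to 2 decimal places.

1.13

breed at age 1: R₀ = 0.44 × (0.4 + 0.17 × 3.9) = 0.44 × 1.0630 = 0.4677
delay to age 2: R₀ = 0.44 × (0.66 × 3.9) = 0.44 × 2.5740 = 1.1326
Higher: delay to age 2 (1.1326).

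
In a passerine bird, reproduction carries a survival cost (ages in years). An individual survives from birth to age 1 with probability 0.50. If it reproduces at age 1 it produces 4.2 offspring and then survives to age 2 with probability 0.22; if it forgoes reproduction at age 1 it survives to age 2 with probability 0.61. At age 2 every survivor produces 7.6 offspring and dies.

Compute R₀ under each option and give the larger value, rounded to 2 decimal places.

breed at age 1: R₀ = 0.50 × (4.2 + 0.22 × 7.6) = 0.50 × 5.8720 = 2.9360
delay to age 2: R₀ = 0.50 × (0.61 × 7.6) = 0.50 × 4.6360 = 2.3180
Higher: breed at age 1 (2.9360).

2.94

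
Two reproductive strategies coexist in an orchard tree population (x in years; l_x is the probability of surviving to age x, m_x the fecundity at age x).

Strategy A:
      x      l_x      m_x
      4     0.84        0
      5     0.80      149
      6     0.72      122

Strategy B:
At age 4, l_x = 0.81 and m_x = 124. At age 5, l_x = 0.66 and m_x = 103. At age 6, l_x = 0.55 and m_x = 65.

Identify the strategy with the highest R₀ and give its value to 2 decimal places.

207.04

Strategy A: R₀ = 0.84×0 + 0.80×149 + 0.72×122 = 207.0400
Strategy B: R₀ = 0.81×124 + 0.66×103 + 0.55×65 = 204.1700
Highest R₀: strategy A with 207.0400.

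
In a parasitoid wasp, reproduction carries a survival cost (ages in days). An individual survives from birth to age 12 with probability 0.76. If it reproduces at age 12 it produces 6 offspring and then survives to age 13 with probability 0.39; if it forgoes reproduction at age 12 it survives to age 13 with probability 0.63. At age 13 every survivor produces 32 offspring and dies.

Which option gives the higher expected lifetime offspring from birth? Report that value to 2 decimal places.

15.32

breed at age 12: R₀ = 0.76 × (6 + 0.39 × 32) = 0.76 × 18.4800 = 14.0448
delay to age 13: R₀ = 0.76 × (0.63 × 32) = 0.76 × 20.1600 = 15.3216
Higher: delay to age 13 (15.3216).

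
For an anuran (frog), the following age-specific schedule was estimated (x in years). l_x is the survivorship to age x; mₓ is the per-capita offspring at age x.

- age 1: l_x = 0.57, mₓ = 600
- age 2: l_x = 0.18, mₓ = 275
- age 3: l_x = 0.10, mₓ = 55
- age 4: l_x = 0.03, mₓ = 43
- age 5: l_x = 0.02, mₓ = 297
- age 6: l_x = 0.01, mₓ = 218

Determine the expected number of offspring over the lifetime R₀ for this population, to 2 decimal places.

R₀ = Σ l_x mₓ:
  age 1: 0.57 × 600 = 342.0000
  age 2: 0.18 × 275 = 49.5000
  age 3: 0.10 × 55 = 5.5000
  age 4: 0.03 × 43 = 1.2900
  age 5: 0.02 × 297 = 5.9400
  age 6: 0.01 × 218 = 2.1800
R₀ = 342.0000 + 49.5000 + 5.5000 + 1.2900 + 5.9400 + 2.1800 = 406.4100

406.41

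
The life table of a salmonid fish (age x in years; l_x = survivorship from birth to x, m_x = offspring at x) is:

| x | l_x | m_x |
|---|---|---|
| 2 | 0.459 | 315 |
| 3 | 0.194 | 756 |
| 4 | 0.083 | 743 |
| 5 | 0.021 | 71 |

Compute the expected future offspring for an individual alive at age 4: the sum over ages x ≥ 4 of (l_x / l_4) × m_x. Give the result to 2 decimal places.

760.96

l_4 = 0.083. Conditional survival from age 4 to x is l_x / l_4.
  x=4: (0.083/0.083) × 743 = 743.0000
  x=5: (0.021/0.083) × 71 = 17.9639
Sum = 743.0000 + 17.9639 = 760.9639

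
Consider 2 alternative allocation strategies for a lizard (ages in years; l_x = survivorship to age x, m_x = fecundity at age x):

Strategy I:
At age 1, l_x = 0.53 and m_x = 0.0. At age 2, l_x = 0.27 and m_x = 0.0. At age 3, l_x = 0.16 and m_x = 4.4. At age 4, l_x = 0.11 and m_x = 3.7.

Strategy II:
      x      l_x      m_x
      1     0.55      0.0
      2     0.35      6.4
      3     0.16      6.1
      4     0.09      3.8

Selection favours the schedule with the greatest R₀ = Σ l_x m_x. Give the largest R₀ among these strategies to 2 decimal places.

3.56

Strategy I: R₀ = 0.53×0.0 + 0.27×0.0 + 0.16×4.4 + 0.11×3.7 = 1.1110
Strategy II: R₀ = 0.55×0.0 + 0.35×6.4 + 0.16×6.1 + 0.09×3.8 = 3.5580
Highest R₀: strategy II with 3.5580.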